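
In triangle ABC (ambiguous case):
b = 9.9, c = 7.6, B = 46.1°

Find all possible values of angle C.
b/sin(B) = c/sin(C)  ⇒  sin(C) = c·sin(B)/b = 7.6·sin(46.1°)/9.9
sin(46.1°) ≈ 0.720551
sin(C) ≈ 7.6·0.720551/9.9 ≈ 5.47619/9.9 ≈ 0.55315
Candidate 1: C₁ = arcsin(0.55315) ≈ 33.5834°  →  A = 180° − 46.1° − 33.5834° ≈ 100.317° > 0, valid
Candidate 2: C₂ = 180° − C₁ ≈ 146.417°  →  A = 180° − 46.1° − 146.417° ≈ -12.5166° ≤ 0, not a valid triangle

C = 33.58° (one solution)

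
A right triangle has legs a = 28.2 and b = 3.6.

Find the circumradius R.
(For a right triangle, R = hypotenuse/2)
Hypotenuse c = √(a² + b²) = √(795.24 + 12.96) = √808.2 ≈ 28.4289
R = c/2 ≈ 28.4289/2 ≈ 14.2144

R = 14.21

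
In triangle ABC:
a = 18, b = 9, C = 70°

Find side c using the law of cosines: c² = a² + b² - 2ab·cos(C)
c² = 18² + 9² − 2·18·9·cos(70°)
cos(70°) ≈ 0.34202
c² ≈ 324 + 81 − 324·(0.34202) ≈ 405 − 110.815 ≈ 294.185
c ≈ √294.185 ≈ 17.1518

c = 17.15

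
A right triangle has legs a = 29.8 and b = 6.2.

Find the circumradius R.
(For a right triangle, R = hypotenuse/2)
Hypotenuse c = √(a² + b²) = √(888.04 + 38.44) = √926.48 ≈ 30.4381
R = c/2 ≈ 30.4381/2 ≈ 15.2191

R = 15.22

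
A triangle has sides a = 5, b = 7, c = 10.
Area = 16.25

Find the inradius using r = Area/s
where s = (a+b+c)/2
s = (5 + 7 + 10)/2 = 22/2 = 11
r = Area/s = 16.25/11 ≈ 1.47727

r = 1.477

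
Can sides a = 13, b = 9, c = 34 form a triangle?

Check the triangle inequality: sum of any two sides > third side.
a + b vs c: 13 + 9 = 22 ≤ 34  ✗
a + c vs b: 13 + 34 = 47 > 9  ✓
b + c vs a: 9 + 34 = 43 > 13  ✓

No: 13 + 9 = 22 is not > 34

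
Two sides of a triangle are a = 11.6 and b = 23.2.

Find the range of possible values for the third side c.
Triangle inequality: |a − b| < c < a + b
|a − b| = |11.6 − 23.2| = 11.6
a + b = 11.6 + 23.2 = 34.8

11.6 < c < 34.8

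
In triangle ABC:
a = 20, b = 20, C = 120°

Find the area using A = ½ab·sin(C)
A = ½·a·b·sin(C) = ½·20·20·sin(120°)
sin(120°) ≈ 0.866025
A ≈ ½·400·0.866025 = 200·0.866025 ≈ 173.205

Area = 173.2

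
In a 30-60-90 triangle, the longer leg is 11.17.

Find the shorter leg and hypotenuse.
In a 30-60-90 triangle the sides are in ratio 1 : √3 : 2, so short leg = long leg/√3 and hypotenuse = 2·(short leg).
Short leg = 11.17/√3 ≈ 11.17/1.73205 ≈ 6.449
Hypotenuse = 2·6.449 ≈ 12.898

Short leg = 6.449, Hypotenuse = 12.9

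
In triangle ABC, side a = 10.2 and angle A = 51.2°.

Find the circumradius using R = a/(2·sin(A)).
R = a/(2·sin(A)) = 10.2/(2·sin(51.2°))
sin(51.2°) ≈ 0.779338
R ≈ 10.2/(2·0.779338) = 10.2/1.55868 ≈ 6.54402

R = 6.544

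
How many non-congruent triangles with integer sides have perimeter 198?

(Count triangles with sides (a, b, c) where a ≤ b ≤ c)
Let a ≤ b ≤ c with a + b + c = 198. The only binding inequality is a + b > c, i.e. 198 − c > c, so c < 198/2; and c ≥ 198/3 since c is the largest side.
So 66 ≤ c ≤ 98. For each c, b runs from ⌈(198 − c)/2⌉ up to c (then a = 198 − b − c satisfies 1 ≤ a ≤ b automatically), giving c − ⌈(198 − c)/2⌉ + 1 choices.
Summing over c: 1 + 2 + 4 + 5 + … + 47 + 49  (33 terms, c = 66, …, 98) = 817
Check (closed form: nearest integer to p²/48 for even p, (p+3)²/48 for odd p): 198²/48 = 39204/48 ≈ 816.75 → 817

817 triangles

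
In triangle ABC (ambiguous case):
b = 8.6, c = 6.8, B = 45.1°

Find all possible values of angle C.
b/sin(B) = c/sin(C)  ⇒  sin(C) = c·sin(B)/b = 6.8·sin(45.1°)/8.6
sin(45.1°) ≈ 0.70834
sin(C) ≈ 6.8·0.70834/8.6 ≈ 4.81671/8.6 ≈ 0.560083
Candidate 1: C₁ = arcsin(0.560083) ≈ 34.0615°  →  A = 180° − 45.1° − 34.0615° ≈ 100.838° > 0, valid
Candidate 2: C₂ = 180° − C₁ ≈ 145.938°  →  A = 180° − 45.1° − 145.938° ≈ -11.0385° ≤ 0, not a valid triangle

C = 34.06° (one solution)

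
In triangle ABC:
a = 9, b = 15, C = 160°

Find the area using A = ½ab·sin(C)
A = ½·a·b·sin(C) = ½·9·15·sin(160°)
sin(160°) ≈ 0.34202
A ≈ ½·135·0.34202 = 67.5·0.34202 ≈ 23.0864

Area = 23.09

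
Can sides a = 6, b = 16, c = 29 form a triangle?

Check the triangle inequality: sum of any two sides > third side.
a + b vs c: 6 + 16 = 22 ≤ 29  ✗
a + c vs b: 6 + 29 = 35 > 16  ✓
b + c vs a: 16 + 29 = 45 > 6  ✓

No: 6 + 16 = 22 is not > 29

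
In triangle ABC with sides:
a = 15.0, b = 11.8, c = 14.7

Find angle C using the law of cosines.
c² = a² + b² − 2ab·cos(C)  ⇒  cos(C) = (a² + b² − c²)/(2ab)
cos(C) = (15.0² + 11.8² − 14.7²)/(2·15.0·11.8) = (225 + 139.24 − 216.09)/354 = 148.15/354 ≈ 0.418503
C = arccos(0.418503) ≈ 65.2599°

C = 65.26°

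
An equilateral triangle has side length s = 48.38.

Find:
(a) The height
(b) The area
(a) The height splits the triangle into two 30-60-90 halves: h = s·√3/2 = 48.38·1.73205/2 ≈ 83.7966/2 ≈ 41.8983
(b) Area = (√3/4)·s² = (√3/4)·48.38² = (√3/4)·2340.6244 ≈ 0.433013·2340.6244 ≈ 1013.52

Height = 41.9, Area = 1014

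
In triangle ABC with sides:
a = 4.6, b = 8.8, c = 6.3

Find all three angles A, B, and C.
Law of cosines for each angle (a² = 21.16, b² = 77.44, c² = 39.69):
cos(A) = (b² + c² − a²)/(2bc) = (77.44 + 39.69 − 21.16)/(2·8.8·6.3) = 95.97/110.88 ≈ 0.86553  ⇒  A ≈ 30.0567°
cos(B) = (a² + c² − b²)/(2ac) = (21.16 + 39.69 − 77.44)/(2·4.6·6.3) = -16.59/57.96 ≈ -0.286232  ⇒  B ≈ 106.632°
cos(C) = (a² + b² − c²)/(2ab) = (21.16 + 77.44 − 39.69)/(2·4.6·8.8) = 58.91/80.96 ≈ 0.727643  ⇒  C ≈ 43.3108°
Check: A + B + C ≈ 180°

A = 30.06°, B = 106.6°, C = 43.31°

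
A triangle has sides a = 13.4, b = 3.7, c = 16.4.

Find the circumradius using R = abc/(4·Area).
First find the area with Heron's formula.
s = (13.4 + 3.7 + 16.4)/2 = 16.75
Area = √(s(s−a)(s−b)(s−c)) = √(16.75·3.35·13.05·0.35) ≈ √256.294 ≈ 16.0092
abc = 13.4·3.7·16.4 = 813.112
R = abc/(4·Area) ≈ 813.112/(4·16.0092) = 813.112/64.0367 ≈ 12.6976

R = 12.7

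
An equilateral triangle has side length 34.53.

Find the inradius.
r = Area/s with s the semi-perimeter.
Area = (√3/4)·34.53² = (√3/4)·1192.3209 ≈ 0.433013·1192.3209 ≈ 516.29
s = 3·34.53/2 = 51.795
r ≈ 516.29/51.795 ≈ 9.96795
(Equivalently r = side/(2√3) = 34.53/3.4641 ≈ 9.96795.)

r = 9.968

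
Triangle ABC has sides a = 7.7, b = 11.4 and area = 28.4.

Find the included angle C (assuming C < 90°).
Area = ½·a·b·sin(C)  ⇒  sin(C) = 2·Area/(a·b) = 2·28.4/(7.7·11.4) = 56.8/87.78 ≈ 0.647072
C = arcsin(0.647072) ≈ 40.3212° (taking the acute solution since C < 90°)

C = 40.32°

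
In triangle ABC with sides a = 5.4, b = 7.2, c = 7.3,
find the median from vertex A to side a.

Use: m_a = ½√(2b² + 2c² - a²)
m_a = ½√(2·7.2² + 2·7.3² − 5.4²) = ½√(2·51.84 + 2·53.29 − 29.16) = ½√(103.68 + 106.58 − 29.16) = ½√181.1
√181.1 ≈ 13.4573, so m_a ≈ 6.72867

m_a = 6.729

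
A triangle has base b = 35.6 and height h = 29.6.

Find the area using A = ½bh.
A = ½·b·h = ½·35.6·29.6 = ½·1053.76 = 526.88

Area = 526.88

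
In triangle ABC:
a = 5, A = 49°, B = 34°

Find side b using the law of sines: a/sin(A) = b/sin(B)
a/sin(A) = b/sin(B)  ⇒  b = a·sin(B)/sin(A) = 5·sin(34°)/sin(49°)
sin(34°) ≈ 0.559193, sin(49°) ≈ 0.75471
b ≈ 5·0.559193/0.75471 ≈ 2.79596/0.75471 ≈ 3.70469

b = 3.705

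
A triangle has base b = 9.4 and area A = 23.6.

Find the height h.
A = ½·b·h  ⇒  h = 2A/b = 2·23.6/9.4 = 47.2/9.4 ≈ 5.02128

h = 5.021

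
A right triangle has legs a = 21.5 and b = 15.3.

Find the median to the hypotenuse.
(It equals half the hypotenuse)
Hypotenuse c = √(a² + b²) = √(462.25 + 234.09) = √696.34 ≈ 26.3883
Median to hypotenuse = c/2 ≈ 26.3883/2 ≈ 13.1941

Median = 13.19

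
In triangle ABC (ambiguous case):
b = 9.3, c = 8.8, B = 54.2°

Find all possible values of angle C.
b/sin(B) = c/sin(C)  ⇒  sin(C) = c·sin(B)/b = 8.8·sin(54.2°)/9.3
sin(54.2°) ≈ 0.811064
sin(C) ≈ 8.8·0.811064/9.3 ≈ 7.13736/9.3 ≈ 0.767458
Candidate 1: C₁ = arcsin(0.767458) ≈ 50.1262°  →  A = 180° − 54.2° − 50.1262° ≈ 75.6738° > 0, valid
Candidate 2: C₂ = 180° − C₁ ≈ 129.874°  →  A = 180° − 54.2° − 129.874° ≈ -4.0738° ≤ 0, not a valid triangle

C = 50.13° (one solution)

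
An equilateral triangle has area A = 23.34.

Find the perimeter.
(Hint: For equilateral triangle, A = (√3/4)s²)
A = (√3/4)s²  ⇒  s² = 4A/√3 = 4·23.34/√3 = 93.36/1.73205 ≈ 53.9014
s ≈ √53.9014 ≈ 7.34176
Perimeter = 3s ≈ 3·7.34176 ≈ 22.0253

Perimeter = 22.03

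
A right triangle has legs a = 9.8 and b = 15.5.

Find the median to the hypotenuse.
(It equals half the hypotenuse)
Hypotenuse c = √(a² + b²) = √(96.04 + 240.25) = √336.29 ≈ 18.3382
Median to hypotenuse = c/2 ≈ 18.3382/2 ≈ 9.16911

Median = 9.169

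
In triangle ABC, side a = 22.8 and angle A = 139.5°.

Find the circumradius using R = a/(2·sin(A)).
R = a/(2·sin(A)) = 22.8/(2·sin(139.5°))
sin(139.5°) ≈ 0.649448
R ≈ 22.8/(2·0.649448) = 22.8/1.2989 ≈ 17.5534

R = 17.55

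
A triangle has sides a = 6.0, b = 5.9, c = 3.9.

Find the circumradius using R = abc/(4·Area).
First find the area with Heron's formula.
s = (6.0 + 5.9 + 3.9)/2 = 7.9
Area = √(s(s−a)(s−b)(s−c)) = √(7.9·1.9·2·4) ≈ √120.08 ≈ 10.9581
abc = 6.0·5.9·3.9 = 138.06
R = abc/(4·Area) ≈ 138.06/(4·10.9581) = 138.06/43.8324 ≈ 3.14972

R = 3.15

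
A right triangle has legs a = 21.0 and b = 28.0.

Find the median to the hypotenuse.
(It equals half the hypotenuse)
Hypotenuse c = √(a² + b²) = √(441 + 784) = √1225 ≈ 35
Median to hypotenuse = c/2 ≈ 35/2 ≈ 17.5

Median = 17.5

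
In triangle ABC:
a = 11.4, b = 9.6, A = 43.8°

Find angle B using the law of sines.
a/sin(A) = b/sin(B)  ⇒  sin(B) = b·sin(A)/a = 9.6·sin(43.8°)/11.4
sin(43.8°) ≈ 0.692143
sin(B) ≈ 9.6·0.692143/11.4 ≈ 6.64457/11.4 ≈ 0.582857
B = arcsin(0.582857) ≈ 35.6518°
(Since b ≤ a we need B ≤ A, so the obtuse alternative 180° − 35.6518° ≈ 144.348° is rejected.)

B = 35.65°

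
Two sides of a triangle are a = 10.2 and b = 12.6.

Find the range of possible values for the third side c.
Triangle inequality: |a − b| < c < a + b
|a − b| = |10.2 − 12.6| = 2.4
a + b = 10.2 + 12.6 = 22.8

2.4 < c < 22.8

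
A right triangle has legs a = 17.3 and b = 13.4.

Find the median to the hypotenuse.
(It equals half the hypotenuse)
Hypotenuse c = √(a² + b²) = √(299.29 + 179.56) = √478.85 ≈ 21.8826
Median to hypotenuse = c/2 ≈ 21.8826/2 ≈ 10.9413

Median = 10.94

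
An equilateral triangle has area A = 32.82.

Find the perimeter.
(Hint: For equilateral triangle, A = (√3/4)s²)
A = (√3/4)s²  ⇒  s² = 4A/√3 = 4·32.82/√3 = 131.28/1.73205 ≈ 75.7945
s ≈ √75.7945 ≈ 8.70601
Perimeter = 3s ≈ 3·8.70601 ≈ 26.118

Perimeter = 26.12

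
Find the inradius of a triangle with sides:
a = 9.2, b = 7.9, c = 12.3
r = Area/s where s is the semi-perimeter.
s = (9.2 + 7.9 + 12.3)/2 = 29.4/2 = 14.7
Area = √(s(s−a)(s−b)(s−c)) = √(14.7·5.5·6.8·2.4) ≈ √1319.47 ≈ 36.3245
r ≈ 36.3245/14.7 ≈ 2.47106

r = 2.471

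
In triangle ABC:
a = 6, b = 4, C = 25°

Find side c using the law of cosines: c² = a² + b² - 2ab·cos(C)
c² = 6² + 4² − 2·6·4·cos(25°)
cos(25°) ≈ 0.906308
c² ≈ 36 + 16 − 48·(0.906308) ≈ 52 − 43.5028 ≈ 8.49723
c ≈ √8.49723 ≈ 2.915

c = 2.915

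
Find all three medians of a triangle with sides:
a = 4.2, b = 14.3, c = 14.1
Median formula: m_a = ½√(2b² + 2c² − a²) (and cyclically). a² = 17.64, b² = 204.49, c² = 198.81.
m_a = ½√(2·204.49 + 2·198.81 − 17.64) = ½√788.96 ≈ ½·28.0884 ≈ 14.0442
m_b = ½√(2·17.64 + 2·198.81 − 204.49) = ½√228.41 ≈ ½·15.1132 ≈ 7.55662
m_c = ½√(2·17.64 + 2·204.49 − 198.81) = ½√245.45 ≈ ½·15.6668 ≈ 7.83342

m_a = 14.04, m_b = 7.557, m_c = 7.833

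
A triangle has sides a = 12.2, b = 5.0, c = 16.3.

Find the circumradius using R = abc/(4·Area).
First find the area with Heron's formula.
s = (12.2 + 5.0 + 16.3)/2 = 16.75
Area = √(s(s−a)(s−b)(s−c)) = √(16.75·4.55·11.75·0.45) ≈ √402.974 ≈ 20.0742
abc = 12.2·5.0·16.3 = 994.3
R = abc/(4·Area) ≈ 994.3/(4·20.0742) = 994.3/80.2968 ≈ 12.3828

R = 12.38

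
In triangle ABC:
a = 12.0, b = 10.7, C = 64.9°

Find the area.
Two sides and the included angle (SAS): A = ½·a·b·sin(C) = ½·12.0·10.7·sin(64.9°)
sin(64.9°) ≈ 0.905569
A ≈ ½·128.4·0.905569 = 64.2·0.905569 ≈ 58.1375

Area = 58.14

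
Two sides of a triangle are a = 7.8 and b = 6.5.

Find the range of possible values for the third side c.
Triangle inequality: |a − b| < c < a + b
|a − b| = |7.8 − 6.5| = 1.3
a + b = 7.8 + 6.5 = 14.3

1.3 < c < 14.3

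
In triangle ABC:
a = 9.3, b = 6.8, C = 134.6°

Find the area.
Two sides and the included angle (SAS): A = ½·a·b·sin(C) = ½·9.3·6.8·sin(134.6°)
sin(134.6°) ≈ 0.712026
A ≈ ½·63.24·0.712026 = 31.62·0.712026 ≈ 22.5143

Area = 22.51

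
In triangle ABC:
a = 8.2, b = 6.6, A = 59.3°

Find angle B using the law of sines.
a/sin(A) = b/sin(B)  ⇒  sin(B) = b·sin(A)/a = 6.6·sin(59.3°)/8.2
sin(59.3°) ≈ 0.859852
sin(B) ≈ 6.6·0.859852/8.2 ≈ 5.67502/8.2 ≈ 0.692076
B = arcsin(0.692076) ≈ 43.7947°
(Since b ≤ a we need B ≤ A, so the obtuse alternative 180° − 43.7947° ≈ 136.205° is rejected.)

B = 43.79°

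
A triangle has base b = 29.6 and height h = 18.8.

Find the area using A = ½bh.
A = ½·b·h = ½·29.6·18.8 = ½·556.48 = 278.24

Area = 278.24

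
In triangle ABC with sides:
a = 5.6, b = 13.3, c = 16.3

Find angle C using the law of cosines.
c² = a² + b² − 2ab·cos(C)  ⇒  cos(C) = (a² + b² − c²)/(2ab)
cos(C) = (5.6² + 13.3² − 16.3²)/(2·5.6·13.3) = (31.36 + 176.89 − 265.69)/148.96 = -57.44/148.96 ≈ -0.385607
C = arccos(-0.385607) ≈ 112.681°

C = 112.7°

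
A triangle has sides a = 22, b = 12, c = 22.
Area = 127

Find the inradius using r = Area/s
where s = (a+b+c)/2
s = (22 + 12 + 22)/2 = 56/2 = 28
r = Area/s = 127/28 ≈ 4.53571

r = 4.536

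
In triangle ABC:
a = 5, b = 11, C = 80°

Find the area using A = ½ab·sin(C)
A = ½·a·b·sin(C) = ½·5·11·sin(80°)
sin(80°) ≈ 0.984808
A ≈ ½·55·0.984808 = 27.5·0.984808 ≈ 27.0822

Area = 27.08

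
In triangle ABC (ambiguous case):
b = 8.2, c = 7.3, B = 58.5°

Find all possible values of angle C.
b/sin(B) = c/sin(C)  ⇒  sin(C) = c·sin(B)/b = 7.3·sin(58.5°)/8.2
sin(58.5°) ≈ 0.85264
sin(C) ≈ 7.3·0.85264/8.2 ≈ 6.22427/8.2 ≈ 0.759058
Candidate 1: C₁ = arcsin(0.759058) ≈ 49.3812°  →  A = 180° − 58.5° − 49.3812° ≈ 72.1188° > 0, valid
Candidate 2: C₂ = 180° − C₁ ≈ 130.619°  →  A = 180° − 58.5° − 130.619° ≈ -9.1188° ≤ 0, not a valid triangle

C = 49.38° (one solution)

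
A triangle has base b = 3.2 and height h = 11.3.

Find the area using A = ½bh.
A = ½·b·h = ½·3.2·11.3 = ½·36.16 = 18.08

Area = 18.08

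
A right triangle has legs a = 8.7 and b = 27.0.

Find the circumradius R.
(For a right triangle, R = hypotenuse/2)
Hypotenuse c = √(a² + b²) = √(75.69 + 729) = √804.69 ≈ 28.3671
R = c/2 ≈ 28.3671/2 ≈ 14.1835

R = 14.18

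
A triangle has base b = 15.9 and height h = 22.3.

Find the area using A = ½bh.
A = ½·b·h = ½·15.9·22.3 = ½·354.57 = 177.285

Area = 177.285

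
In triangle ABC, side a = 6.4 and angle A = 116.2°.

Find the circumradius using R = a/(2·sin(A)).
R = a/(2·sin(A)) = 6.4/(2·sin(116.2°))
sin(116.2°) ≈ 0.897258
R ≈ 6.4/(2·0.897258) = 6.4/1.79452 ≈ 3.56642

R = 3.566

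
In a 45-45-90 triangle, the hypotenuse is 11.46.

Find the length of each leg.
In a 45-45-90 triangle hypotenuse = leg·√2, so leg = hypotenuse/√2.
Leg = 11.46/√2 ≈ 11.46/1.41421 ≈ 8.10344

Each leg = 8.103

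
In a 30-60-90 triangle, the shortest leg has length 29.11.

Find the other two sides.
In a 30-60-90 triangle the sides are in ratio 1 : √3 : 2 (short leg : long leg : hypotenuse).
Long leg = 29.11·√3 ≈ 29.11·1.73205 ≈ 50.42
Hypotenuse = 2·29.11 = 58.22

Long leg = 29.11√3 = 50.42, Hypotenuse = 58.22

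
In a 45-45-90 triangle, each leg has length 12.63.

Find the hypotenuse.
In a 45-45-90 triangle the sides are in ratio 1 : 1 : √2, so hypotenuse = leg·√2.
Hypotenuse = 12.63·√2 ≈ 12.63·1.41421 ≈ 17.8615

Hypotenuse = 12.63√2 = 17.86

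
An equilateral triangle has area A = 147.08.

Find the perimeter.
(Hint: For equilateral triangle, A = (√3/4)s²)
A = (√3/4)s²  ⇒  s² = 4A/√3 = 4·147.08/√3 = 588.32/1.73205 ≈ 339.667
s ≈ √339.667 ≈ 18.43
Perimeter = 3s ≈ 3·18.43 ≈ 55.2901

Perimeter = 55.29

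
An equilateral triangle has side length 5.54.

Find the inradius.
r = Area/s with s the semi-perimeter.
Area = (√3/4)·5.54² = (√3/4)·30.6916 ≈ 0.433013·30.6916 ≈ 13.2899
s = 3·5.54/2 = 8.31
r ≈ 13.2899/8.31 ≈ 1.59926
(Equivalently r = side/(2√3) = 5.54/3.4641 ≈ 1.59926.)

r = 1.599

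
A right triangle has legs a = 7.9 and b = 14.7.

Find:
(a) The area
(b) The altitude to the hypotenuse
(a) The legs are perpendicular, so Area = ½·a·b = ½·7.9·14.7 = ½·116.13 = 58.065
(b) Hypotenuse c = √(a² + b²) = √(62.41 + 216.09) = √278.5 ≈ 16.6883
    Area = ½·c·h_c  ⇒  h_c = 2·Area/c = 116.13/16.6883 ≈ 6.95876

Area = 58.065, h_c = 6.959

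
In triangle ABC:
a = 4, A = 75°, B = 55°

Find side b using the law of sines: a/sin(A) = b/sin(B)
a/sin(A) = b/sin(B)  ⇒  b = a·sin(B)/sin(A) = 4·sin(55°)/sin(75°)
sin(55°) ≈ 0.819152, sin(75°) ≈ 0.965926
b ≈ 4·0.819152/0.965926 ≈ 3.27661/0.965926 ≈ 3.39219

b = 3.392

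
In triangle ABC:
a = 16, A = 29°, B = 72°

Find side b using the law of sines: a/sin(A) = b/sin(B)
a/sin(A) = b/sin(B)  ⇒  b = a·sin(B)/sin(A) = 16·sin(72°)/sin(29°)
sin(72°) ≈ 0.951057, sin(29°) ≈ 0.48481
b ≈ 16·0.951057/0.48481 ≈ 15.2169/0.48481 ≈ 31.3874

b = 31.39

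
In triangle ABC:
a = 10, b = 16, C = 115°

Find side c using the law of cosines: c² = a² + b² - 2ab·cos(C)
c² = 10² + 16² − 2·10·16·cos(115°)
cos(115°) ≈ -0.422618
c² ≈ 100 + 256 − 320·(-0.422618) ≈ 356 + 135.238 ≈ 491.238
c ≈ √491.238 ≈ 22.1639

c = 22.16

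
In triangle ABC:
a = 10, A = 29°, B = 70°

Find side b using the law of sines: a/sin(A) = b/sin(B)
a/sin(A) = b/sin(B)  ⇒  b = a·sin(B)/sin(A) = 10·sin(70°)/sin(29°)
sin(70°) ≈ 0.939693, sin(29°) ≈ 0.48481
b ≈ 10·0.939693/0.48481 ≈ 9.39693/0.48481 ≈ 19.3827

b = 19.38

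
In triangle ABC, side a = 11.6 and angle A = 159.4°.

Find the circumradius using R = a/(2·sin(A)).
R = a/(2·sin(A)) = 11.6/(2·sin(159.4°))
sin(159.4°) ≈ 0.351842
R ≈ 11.6/(2·0.351842) = 11.6/0.703683 ≈ 16.4847

R = 16.48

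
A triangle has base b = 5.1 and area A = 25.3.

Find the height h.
A = ½·b·h  ⇒  h = 2A/b = 2·25.3/5.1 = 50.6/5.1 ≈ 9.92157

h = 9.922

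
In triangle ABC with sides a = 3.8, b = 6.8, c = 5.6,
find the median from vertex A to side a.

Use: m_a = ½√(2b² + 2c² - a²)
m_a = ½√(2·6.8² + 2·5.6² − 3.8²) = ½√(2·46.24 + 2·31.36 − 14.44) = ½√(92.48 + 62.72 − 14.44) = ½√140.76
√140.76 ≈ 11.8642, so m_a ≈ 5.93212

m_a = 5.932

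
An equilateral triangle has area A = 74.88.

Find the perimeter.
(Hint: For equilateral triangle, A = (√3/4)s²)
A = (√3/4)s²  ⇒  s² = 4A/√3 = 4·74.88/√3 = 299.52/1.73205 ≈ 172.928
s ≈ √172.928 ≈ 13.1502
Perimeter = 3s ≈ 3·13.1502 ≈ 39.4506

Perimeter = 39.45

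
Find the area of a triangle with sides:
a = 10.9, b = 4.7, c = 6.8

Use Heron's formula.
s = (10.9 + 4.7 + 6.8)/2 = 22.4/2 = 11.2
s − a = 0.3, s − b = 6.5, s − c = 4.4
s(s−a)(s−b)(s−c) = 11.2·0.3·6.5·4.4 ≈ 96.096
Area = √96.096 ≈ 9.80286

Area = 9.803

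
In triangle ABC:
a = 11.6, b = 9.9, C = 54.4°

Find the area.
Two sides and the included angle (SAS): A = ½·a·b·sin(C) = ½·11.6·9.9·sin(54.4°)
sin(54.4°) ≈ 0.813101
A ≈ ½·114.84·0.813101 = 57.42·0.813101 ≈ 46.6882

Area = 46.69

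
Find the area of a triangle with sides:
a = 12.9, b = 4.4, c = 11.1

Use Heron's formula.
s = (12.9 + 4.4 + 11.1)/2 = 28.4/2 = 14.2
s − a = 1.3, s − b = 9.8, s − c = 3.1
s(s−a)(s−b)(s−c) = 14.2·1.3·9.8·3.1 ≈ 560.815
Area = √560.815 ≈ 23.6815

Area = 23.68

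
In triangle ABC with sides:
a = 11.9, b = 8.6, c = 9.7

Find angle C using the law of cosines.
c² = a² + b² − 2ab·cos(C)  ⇒  cos(C) = (a² + b² − c²)/(2ab)
cos(C) = (11.9² + 8.6² − 9.7²)/(2·11.9·8.6) = (141.61 + 73.96 − 94.09)/204.68 = 121.48/204.68 ≈ 0.593512
C = arccos(0.593512) ≈ 53.5934°

C = 53.59°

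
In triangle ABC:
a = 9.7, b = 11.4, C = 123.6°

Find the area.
Two sides and the included angle (SAS): A = ½·a·b·sin(C) = ½·9.7·11.4·sin(123.6°)
sin(123.6°) ≈ 0.832921
A ≈ ½·110.58·0.832921 = 55.29·0.832921 ≈ 46.0522

Area = 46.05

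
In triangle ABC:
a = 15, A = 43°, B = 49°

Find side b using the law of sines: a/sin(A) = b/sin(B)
a/sin(A) = b/sin(B)  ⇒  b = a·sin(B)/sin(A) = 15·sin(49°)/sin(43°)
sin(49°) ≈ 0.75471, sin(43°) ≈ 0.681998
b ≈ 15·0.75471/0.681998 ≈ 11.3206/0.681998 ≈ 16.5992

b = 16.6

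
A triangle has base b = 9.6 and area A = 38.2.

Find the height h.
A = ½·b·h  ⇒  h = 2A/b = 2·38.2/9.6 = 76.4/9.6 ≈ 7.95833

h = 7.958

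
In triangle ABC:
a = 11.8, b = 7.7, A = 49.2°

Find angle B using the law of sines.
a/sin(A) = b/sin(B)  ⇒  sin(B) = b·sin(A)/a = 7.7·sin(49.2°)/11.8
sin(49.2°) ≈ 0.756995
sin(B) ≈ 7.7·0.756995/11.8 ≈ 5.82886/11.8 ≈ 0.493971
B = arcsin(0.493971) ≈ 29.6019°
(Since b ≤ a we need B ≤ A, so the obtuse alternative 180° − 29.6019° ≈ 150.398° is rejected.)

B = 29.6°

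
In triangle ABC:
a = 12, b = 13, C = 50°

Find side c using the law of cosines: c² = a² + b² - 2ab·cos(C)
c² = 12² + 13² − 2·12·13·cos(50°)
cos(50°) ≈ 0.642788
c² ≈ 144 + 169 − 312·(0.642788) ≈ 313 − 200.55 ≈ 112.45
c ≈ √112.45 ≈ 10.6043

c = 10.6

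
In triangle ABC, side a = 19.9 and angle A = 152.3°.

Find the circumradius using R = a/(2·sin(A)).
R = a/(2·sin(A)) = 19.9/(2·sin(152.3°))
sin(152.3°) ≈ 0.464842
R ≈ 19.9/(2·0.464842) = 19.9/0.929684 ≈ 21.4051

R = 21.41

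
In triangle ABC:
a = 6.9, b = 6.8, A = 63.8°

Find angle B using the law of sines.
a/sin(A) = b/sin(B)  ⇒  sin(B) = b·sin(A)/a = 6.8·sin(63.8°)/6.9
sin(63.8°) ≈ 0.897258
sin(B) ≈ 6.8·0.897258/6.9 ≈ 6.10136/6.9 ≈ 0.884255
B = arcsin(0.884255) ≈ 62.1599°
(Since b ≤ a we need B ≤ A, so the obtuse alternative 180° − 62.1599° ≈ 117.84° is rejected.)

B = 62.16°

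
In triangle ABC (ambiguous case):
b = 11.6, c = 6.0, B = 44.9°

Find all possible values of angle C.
b/sin(B) = c/sin(C)  ⇒  sin(C) = c·sin(B)/b = 6.0·sin(44.9°)/11.6
sin(44.9°) ≈ 0.705872
sin(C) ≈ 6.0·0.705872/11.6 ≈ 4.23523/11.6 ≈ 0.365106
Candidate 1: C₁ = arcsin(0.365106) ≈ 21.4141°  →  A = 180° − 44.9° − 21.4141° ≈ 113.686° > 0, valid
Candidate 2: C₂ = 180° − C₁ ≈ 158.586°  →  A = 180° − 44.9° − 158.586° ≈ -23.4859° ≤ 0, not a valid triangle

C = 21.41° (one solution)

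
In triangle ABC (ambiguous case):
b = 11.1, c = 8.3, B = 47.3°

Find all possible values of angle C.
b/sin(B) = c/sin(C)  ⇒  sin(C) = c·sin(B)/b = 8.3·sin(47.3°)/11.1
sin(47.3°) ≈ 0.734915
sin(C) ≈ 8.3·0.734915/11.1 ≈ 6.09979/11.1 ≈ 0.549531
Candidate 1: C₁ = arcsin(0.549531) ≈ 33.3348°  →  A = 180° − 47.3° − 33.3348° ≈ 99.3652° > 0, valid
Candidate 2: C₂ = 180° − C₁ ≈ 146.665°  →  A = 180° − 47.3° − 146.665° ≈ -13.9652° ≤ 0, not a valid triangle

C = 33.33° (one solution)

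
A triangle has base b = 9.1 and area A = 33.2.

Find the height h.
A = ½·b·h  ⇒  h = 2A/b = 2·33.2/9.1 = 66.4/9.1 ≈ 7.2967

h = 7.297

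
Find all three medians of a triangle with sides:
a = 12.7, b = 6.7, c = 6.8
Median formula: m_a = ½√(2b² + 2c² − a²) (and cyclically). a² = 161.29, b² = 44.89, c² = 46.24.
m_a = ½√(2·44.89 + 2·46.24 − 161.29) = ½√20.97 ≈ ½·4.5793 ≈ 2.28965
m_b = ½√(2·161.29 + 2·46.24 − 44.89) = ½√370.17 ≈ ½·19.2398 ≈ 9.6199
m_c = ½√(2·161.29 + 2·44.89 − 46.24) = ½√366.12 ≈ ½·19.1343 ≈ 9.56713

m_a = 2.29, m_b = 9.62, m_c = 9.567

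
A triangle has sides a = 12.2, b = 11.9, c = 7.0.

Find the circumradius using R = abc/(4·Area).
First find the area with Heron's formula.
s = (12.2 + 11.9 + 7.0)/2 = 15.55
Area = √(s(s−a)(s−b)(s−c)) = √(15.55·3.35·3.65·8.55) ≈ √1625.68 ≈ 40.3197
abc = 12.2·11.9·7.0 = 1016.26
R = abc/(4·Area) ≈ 1016.26/(4·40.3197) = 1016.26/161.279 ≈ 6.30127

R = 6.301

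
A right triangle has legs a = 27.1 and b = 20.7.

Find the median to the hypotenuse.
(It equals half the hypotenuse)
Hypotenuse c = √(a² + b²) = √(734.41 + 428.49) = √1162.9 ≈ 34.1013
Median to hypotenuse = c/2 ≈ 34.1013/2 ≈ 17.0507

Median = 17.05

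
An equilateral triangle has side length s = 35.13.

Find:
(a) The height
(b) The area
(a) The height splits the triangle into two 30-60-90 halves: h = s·√3/2 = 35.13·1.73205/2 ≈ 60.8469/2 ≈ 30.4235
(b) Area = (√3/4)·s² = (√3/4)·35.13² = (√3/4)·1234.1169 ≈ 0.433013·1234.1169 ≈ 534.388

Height = 30.42, Area = 534.4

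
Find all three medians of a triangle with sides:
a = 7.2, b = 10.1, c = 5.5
Median formula: m_a = ½√(2b² + 2c² − a²) (and cyclically). a² = 51.84, b² = 102.01, c² = 30.25.
m_a = ½√(2·102.01 + 2·30.25 − 51.84) = ½√212.68 ≈ ½·14.5836 ≈ 7.29178
m_b = ½√(2·51.84 + 2·30.25 − 102.01) = ½√62.17 ≈ ½·7.8848 ≈ 3.9424
m_c = ½√(2·51.84 + 2·102.01 − 30.25) = ½√277.45 ≈ ½·16.6568 ≈ 8.32842

m_a = 7.292, m_b = 3.942, m_c = 8.328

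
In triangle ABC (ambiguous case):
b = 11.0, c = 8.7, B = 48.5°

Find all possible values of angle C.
b/sin(B) = c/sin(C)  ⇒  sin(C) = c·sin(B)/b = 8.7·sin(48.5°)/11.0
sin(48.5°) ≈ 0.748956
sin(C) ≈ 8.7·0.748956/11.0 ≈ 6.51591/11.0 ≈ 0.592356
Candidate 1: C₁ = arcsin(0.592356) ≈ 36.3244°  →  A = 180° − 48.5° − 36.3244° ≈ 95.1756° > 0, valid
Candidate 2: C₂ = 180° − C₁ ≈ 143.676°  →  A = 180° − 48.5° − 143.676° ≈ -12.1756° ≤ 0, not a valid triangle

C = 36.32° (one solution)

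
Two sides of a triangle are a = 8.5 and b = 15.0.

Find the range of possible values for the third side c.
Triangle inequality: |a − b| < c < a + b
|a − b| = |8.5 − 15.0| = 6.5
a + b = 8.5 + 15.0 = 23.5

6.5 < c < 23.5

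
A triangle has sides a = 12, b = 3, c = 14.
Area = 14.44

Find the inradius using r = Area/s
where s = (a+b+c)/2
s = (12 + 3 + 14)/2 = 29/2 = 14.5
r = Area/s = 14.44/14.5 ≈ 0.995862

r = 0.9959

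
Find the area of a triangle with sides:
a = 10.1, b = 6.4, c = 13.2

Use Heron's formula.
s = (10.1 + 6.4 + 13.2)/2 = 29.7/2 = 14.85
s − a = 4.75, s − b = 8.45, s − c = 1.65
s(s−a)(s−b)(s−c) = 14.85·4.75·8.45·1.65 ≈ 983.469
Area = √983.469 ≈ 31.3603

Area = 31.36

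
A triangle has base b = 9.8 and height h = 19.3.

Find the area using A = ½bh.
A = ½·b·h = ½·9.8·19.3 = ½·189.14 = 94.57

Area = 94.57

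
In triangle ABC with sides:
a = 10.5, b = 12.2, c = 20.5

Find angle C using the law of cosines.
c² = a² + b² − 2ab·cos(C)  ⇒  cos(C) = (a² + b² − c²)/(2ab)
cos(C) = (10.5² + 12.2² − 20.5²)/(2·10.5·12.2) = (110.25 + 148.84 − 420.25)/256.2 = -161.16/256.2 ≈ -0.62904
C = arccos(-0.62904) ≈ 128.979°

C = 129°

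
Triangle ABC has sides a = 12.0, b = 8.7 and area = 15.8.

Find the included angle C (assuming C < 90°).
Area = ½·a·b·sin(C)  ⇒  sin(C) = 2·Area/(a·b) = 2·15.8/(12.0·8.7) = 31.6/104.4 ≈ 0.302682
C = arcsin(0.302682) ≈ 17.6188° (taking the acute solution since C < 90°)

C = 17.62°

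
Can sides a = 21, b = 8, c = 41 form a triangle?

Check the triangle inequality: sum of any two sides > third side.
a + b vs c: 21 + 8 = 29 ≤ 41  ✗
a + c vs b: 21 + 41 = 62 > 8  ✓
b + c vs a: 8 + 41 = 49 > 21  ✓

No: 21 + 8 = 29 is not > 41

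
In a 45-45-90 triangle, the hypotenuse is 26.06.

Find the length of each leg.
In a 45-45-90 triangle hypotenuse = leg·√2, so leg = hypotenuse/√2.
Leg = 26.06/√2 ≈ 26.06/1.41421 ≈ 18.4272

Each leg = 18.43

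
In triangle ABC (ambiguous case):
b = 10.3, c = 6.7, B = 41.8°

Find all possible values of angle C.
b/sin(B) = c/sin(C)  ⇒  sin(C) = c·sin(B)/b = 6.7·sin(41.8°)/10.3
sin(41.8°) ≈ 0.666532
sin(C) ≈ 6.7·0.666532/10.3 ≈ 4.46577/10.3 ≈ 0.43357
Candidate 1: C₁ = arcsin(0.43357) ≈ 25.6943°  →  A = 180° − 41.8° − 25.6943° ≈ 112.506° > 0, valid
Candidate 2: C₂ = 180° − C₁ ≈ 154.306°  →  A = 180° − 41.8° − 154.306° ≈ -16.1057° ≤ 0, not a valid triangle

C = 25.69° (one solution)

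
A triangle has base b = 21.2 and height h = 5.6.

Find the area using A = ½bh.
A = ½·b·h = ½·21.2·5.6 = ½·118.72 = 59.36

Area = 59.36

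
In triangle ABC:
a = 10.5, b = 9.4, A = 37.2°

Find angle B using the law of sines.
a/sin(A) = b/sin(B)  ⇒  sin(B) = b·sin(A)/a = 9.4·sin(37.2°)/10.5
sin(37.2°) ≈ 0.604599
sin(B) ≈ 9.4·0.604599/10.5 ≈ 5.68323/10.5 ≈ 0.54126
B = arcsin(0.54126) ≈ 32.7695°
(Since b ≤ a we need B ≤ A, so the obtuse alternative 180° − 32.7695° ≈ 147.231° is rejected.)

B = 32.77°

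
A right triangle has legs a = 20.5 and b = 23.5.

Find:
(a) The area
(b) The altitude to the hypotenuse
(a) The legs are perpendicular, so Area = ½·a·b = ½·20.5·23.5 = ½·481.75 = 240.875
(b) Hypotenuse c = √(a² + b²) = √(420.25 + 552.25) = √972.5 ≈ 31.1849
    Area = ½·c·h_c  ⇒  h_c = 2·Area/c = 481.75/31.1849 ≈ 15.4482

Area = 240.875, h_c = 15.45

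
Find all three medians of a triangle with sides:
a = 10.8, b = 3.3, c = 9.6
Median formula: m_a = ½√(2b² + 2c² − a²) (and cyclically). a² = 116.64, b² = 10.89, c² = 92.16.
m_a = ½√(2·10.89 + 2·92.16 − 116.64) = ½√89.46 ≈ ½·9.45833 ≈ 4.72916
m_b = ½√(2·116.64 + 2·92.16 − 10.89) = ½√406.71 ≈ ½·20.1671 ≈ 10.0835
m_c = ½√(2·116.64 + 2·10.89 − 92.16) = ½√162.9 ≈ ½·12.7632 ≈ 6.38161

m_a = 4.729, m_b = 10.08, m_c = 6.382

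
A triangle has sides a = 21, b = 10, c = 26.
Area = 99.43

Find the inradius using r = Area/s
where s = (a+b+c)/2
s = (21 + 10 + 26)/2 = 57/2 = 28.5
r = Area/s = 99.43/28.5 ≈ 3.48877

r = 3.489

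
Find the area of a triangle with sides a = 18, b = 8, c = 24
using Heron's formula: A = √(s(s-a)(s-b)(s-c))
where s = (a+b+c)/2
s = (18 + 8 + 24)/2 = 50/2 = 25
s − a = 7, s − b = 17, s − c = 1
s(s−a)(s−b)(s−c) = 25·7·17·1 = 2975
Area = √2975 ≈ 54.5436

s = 25.0, Area = 54.54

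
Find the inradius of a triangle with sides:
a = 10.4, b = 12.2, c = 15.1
r = Area/s where s is the semi-perimeter.
s = (10.4 + 12.2 + 15.1)/2 = 37.7/2 = 18.85
Area = √(s(s−a)(s−b)(s−c)) = √(18.85·8.45·6.65·3.75) ≈ √3972.11 ≈ 63.0247
r ≈ 63.0247/18.85 ≈ 3.34348

r = 3.343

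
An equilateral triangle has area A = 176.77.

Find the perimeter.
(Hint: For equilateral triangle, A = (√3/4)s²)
A = (√3/4)s²  ⇒  s² = 4A/√3 = 4·176.77/√3 = 707.08/1.73205 ≈ 408.233
s ≈ √408.233 ≈ 20.2048
Perimeter = 3s ≈ 3·20.2048 ≈ 60.6143

Perimeter = 60.61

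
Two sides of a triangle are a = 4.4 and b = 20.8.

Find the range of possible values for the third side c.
Triangle inequality: |a − b| < c < a + b
|a − b| = |4.4 − 20.8| = 16.4
a + b = 4.4 + 20.8 = 25.2

16.4 < c < 25.2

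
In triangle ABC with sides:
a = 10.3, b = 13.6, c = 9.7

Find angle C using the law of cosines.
c² = a² + b² − 2ab·cos(C)  ⇒  cos(C) = (a² + b² − c²)/(2ab)
cos(C) = (10.3² + 13.6² − 9.7²)/(2·10.3·13.6) = (106.09 + 184.96 − 94.09)/280.16 = 196.96/280.16 ≈ 0.703027
C = arccos(0.703027) ≈ 45.3296°

C = 45.33°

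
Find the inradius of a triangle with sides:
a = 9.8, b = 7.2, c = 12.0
r = Area/s where s is the semi-perimeter.
s = (9.8 + 7.2 + 12.0)/2 = 29/2 = 14.5
Area = √(s(s−a)(s−b)(s−c)) = √(14.5·4.7·7.3·2.5) ≈ √1243.74 ≈ 35.2667
r ≈ 35.2667/14.5 ≈ 2.43218

r = 2.432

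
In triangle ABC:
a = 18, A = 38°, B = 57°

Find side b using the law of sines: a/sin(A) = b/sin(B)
a/sin(A) = b/sin(B)  ⇒  b = a·sin(B)/sin(A) = 18·sin(57°)/sin(38°)
sin(57°) ≈ 0.838671, sin(38°) ≈ 0.615661
b ≈ 18·0.838671/0.615661 ≈ 15.0961/0.615661 ≈ 24.5201

b = 24.52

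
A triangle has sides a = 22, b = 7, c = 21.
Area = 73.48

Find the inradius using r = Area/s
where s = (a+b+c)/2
s = (22 + 7 + 21)/2 = 50/2 = 25
r = Area/s = 73.48/25 ≈ 2.9392

r = 2.939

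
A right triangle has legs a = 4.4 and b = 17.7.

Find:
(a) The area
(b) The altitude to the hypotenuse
(a) The legs are perpendicular, so Area = ½·a·b = ½·4.4·17.7 = ½·77.88 = 38.94
(b) Hypotenuse c = √(a² + b²) = √(19.36 + 313.29) = √332.65 ≈ 18.2387
    Area = ½·c·h_c  ⇒  h_c = 2·Area/c = 77.88/18.2387 ≈ 4.27004

Area = 38.94, h_c = 4.27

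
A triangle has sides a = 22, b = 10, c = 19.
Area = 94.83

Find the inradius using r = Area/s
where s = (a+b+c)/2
s = (22 + 10 + 19)/2 = 51/2 = 25.5
r = Area/s = 94.83/25.5 ≈ 3.71882

r = 3.719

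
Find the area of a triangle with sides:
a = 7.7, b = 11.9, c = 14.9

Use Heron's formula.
s = (7.7 + 11.9 + 14.9)/2 = 34.5/2 = 17.25
s − a = 9.55, s − b = 5.35, s − c = 2.35
s(s−a)(s−b)(s−c) = 17.25·9.55·5.35·2.35 ≈ 2071.16
Area = √2071.16 ≈ 45.51

Area = 45.51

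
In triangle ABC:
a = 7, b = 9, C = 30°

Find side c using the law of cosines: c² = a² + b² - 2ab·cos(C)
c² = 7² + 9² − 2·7·9·cos(30°)
cos(30°) ≈ 0.866025
c² ≈ 49 + 81 − 126·(0.866025) ≈ 130 − 109.119 ≈ 20.8808
c ≈ √20.8808 ≈ 4.56955

c = 4.57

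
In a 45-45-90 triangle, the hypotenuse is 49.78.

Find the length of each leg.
In a 45-45-90 triangle hypotenuse = leg·√2, so leg = hypotenuse/√2.
Leg = 49.78/√2 ≈ 49.78/1.41421 ≈ 35.1998

Each leg = 35.2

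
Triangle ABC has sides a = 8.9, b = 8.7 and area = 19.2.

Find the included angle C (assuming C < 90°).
Area = ½·a·b·sin(C)  ⇒  sin(C) = 2·Area/(a·b) = 2·19.2/(8.9·8.7) = 38.4/77.43 ≈ 0.495932
C = arcsin(0.495932) ≈ 29.7312° (taking the acute solution since C < 90°)

C = 29.73°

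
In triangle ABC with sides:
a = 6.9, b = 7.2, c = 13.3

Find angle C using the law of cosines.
c² = a² + b² − 2ab·cos(C)  ⇒  cos(C) = (a² + b² − c²)/(2ab)
cos(C) = (6.9² + 7.2² − 13.3²)/(2·6.9·7.2) = (47.61 + 51.84 − 176.89)/99.36 = -77.44/99.36 ≈ -0.779388
C = arccos(-0.779388) ≈ 141.205°

C = 141.2°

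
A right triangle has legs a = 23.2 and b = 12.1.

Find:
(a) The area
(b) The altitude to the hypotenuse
(a) The legs are perpendicular, so Area = ½·a·b = ½·23.2·12.1 = ½·280.72 = 140.36
(b) Hypotenuse c = √(a² + b²) = √(538.24 + 146.41) = √684.65 ≈ 26.1658
    Area = ½·c·h_c  ⇒  h_c = 2·Area/c = 280.72/26.1658 ≈ 10.7285

Area = 140.36, h_c = 10.73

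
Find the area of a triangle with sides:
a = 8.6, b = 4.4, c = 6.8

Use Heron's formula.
s = (8.6 + 4.4 + 6.8)/2 = 19.8/2 = 9.9
s − a = 1.3, s − b = 5.5, s − c = 3.1
s(s−a)(s−b)(s−c) = 9.9·1.3·5.5·3.1 ≈ 219.434
Area = √219.434 ≈ 14.8133

Area = 14.81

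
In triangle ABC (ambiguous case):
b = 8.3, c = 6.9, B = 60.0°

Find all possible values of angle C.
b/sin(B) = c/sin(C)  ⇒  sin(C) = c·sin(B)/b = 6.9·sin(60.0°)/8.3
sin(60.0°) ≈ 0.866025
sin(C) ≈ 6.9·0.866025/8.3 ≈ 5.97558/8.3 ≈ 0.719949
Candidate 1: C₁ = arcsin(0.719949) ≈ 46.0503°  →  A = 180° − 60.0° − 46.0503° ≈ 73.9497° > 0, valid
Candidate 2: C₂ = 180° − C₁ ≈ 133.95°  →  A = 180° − 60.0° − 133.95° ≈ -13.9497° ≤ 0, not a valid triangle

C = 46.05° (one solution)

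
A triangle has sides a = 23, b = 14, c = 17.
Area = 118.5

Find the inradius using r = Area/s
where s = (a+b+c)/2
s = (23 + 14 + 17)/2 = 54/2 = 27
r = Area/s = 118.5/27 ≈ 4.38889

r = 4.389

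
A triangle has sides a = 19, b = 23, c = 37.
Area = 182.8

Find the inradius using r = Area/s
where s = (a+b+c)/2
s = (19 + 23 + 37)/2 = 79/2 = 39.5
r = Area/s = 182.8/39.5 ≈ 4.62785

r = 4.628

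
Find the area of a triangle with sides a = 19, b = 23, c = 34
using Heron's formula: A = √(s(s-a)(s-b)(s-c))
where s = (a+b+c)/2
s = (19 + 23 + 34)/2 = 76/2 = 38
s − a = 19, s − b = 15, s − c = 4
s(s−a)(s−b)(s−c) = 38·19·15·4 = 43320
Area = √43320 ≈ 208.135

s = 38.0, Area = 208.1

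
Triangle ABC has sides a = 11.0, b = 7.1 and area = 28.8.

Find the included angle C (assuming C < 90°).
Area = ½·a·b·sin(C)  ⇒  sin(C) = 2·Area/(a·b) = 2·28.8/(11.0·7.1) = 57.6/78.1 ≈ 0.737516
C = arcsin(0.737516) ≈ 47.5202° (taking the acute solution since C < 90°)

C = 47.52°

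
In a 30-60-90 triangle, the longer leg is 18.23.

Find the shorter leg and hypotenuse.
In a 30-60-90 triangle the sides are in ratio 1 : √3 : 2, so short leg = long leg/√3 and hypotenuse = 2·(short leg).
Short leg = 18.23/√3 ≈ 18.23/1.73205 ≈ 10.5251
Hypotenuse = 2·10.5251 ≈ 21.0502

Short leg = 10.53, Hypotenuse = 21.05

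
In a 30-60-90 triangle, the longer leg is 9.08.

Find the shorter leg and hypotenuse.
In a 30-60-90 triangle the sides are in ratio 1 : √3 : 2, so short leg = long leg/√3 and hypotenuse = 2·(short leg).
Short leg = 9.08/√3 ≈ 9.08/1.73205 ≈ 5.24234
Hypotenuse = 2·5.24234 ≈ 10.4847

Short leg = 5.242, Hypotenuse = 10.48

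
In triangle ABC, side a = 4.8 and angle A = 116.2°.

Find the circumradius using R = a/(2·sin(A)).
R = a/(2·sin(A)) = 4.8/(2·sin(116.2°))
sin(116.2°) ≈ 0.897258
R ≈ 4.8/(2·0.897258) = 4.8/1.79452 ≈ 2.67481

R = 2.675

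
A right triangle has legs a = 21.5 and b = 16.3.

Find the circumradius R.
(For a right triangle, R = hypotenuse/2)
Hypotenuse c = √(a² + b²) = √(462.25 + 265.69) = √727.94 ≈ 26.9804
R = c/2 ≈ 26.9804/2 ≈ 13.4902

R = 13.49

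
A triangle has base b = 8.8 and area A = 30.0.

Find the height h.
A = ½·b·h  ⇒  h = 2A/b = 2·30.0/8.8 = 60/8.8 ≈ 6.81818

h = 6.818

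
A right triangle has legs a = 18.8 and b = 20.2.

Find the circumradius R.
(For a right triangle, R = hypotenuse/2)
Hypotenuse c = √(a² + b²) = √(353.44 + 408.04) = √761.48 ≈ 27.5949
R = c/2 ≈ 27.5949/2 ≈ 13.7975

R = 13.8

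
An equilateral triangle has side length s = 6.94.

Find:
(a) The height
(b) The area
(a) The height splits the triangle into two 30-60-90 halves: h = s·√3/2 = 6.94·1.73205/2 ≈ 12.0204/2 ≈ 6.01022
(b) Area = (√3/4)·s² = (√3/4)·6.94² = (√3/4)·48.1636 ≈ 0.433013·48.1636 ≈ 20.8555

Height = 6.01, Area = 20.86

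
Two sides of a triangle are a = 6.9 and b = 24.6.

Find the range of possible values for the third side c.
Triangle inequality: |a − b| < c < a + b
|a − b| = |6.9 − 24.6| = 17.7
a + b = 6.9 + 24.6 = 31.5

17.7 < c < 31.5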